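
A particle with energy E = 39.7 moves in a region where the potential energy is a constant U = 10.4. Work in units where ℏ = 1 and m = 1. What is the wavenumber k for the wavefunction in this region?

With E > U the solution is oscillatory, ψ ∝ e^{±ikx} with k = √(2m(E − U))/ℏ.
k = √(2 × 1 × 29.3) = 7.655.

k = 7.66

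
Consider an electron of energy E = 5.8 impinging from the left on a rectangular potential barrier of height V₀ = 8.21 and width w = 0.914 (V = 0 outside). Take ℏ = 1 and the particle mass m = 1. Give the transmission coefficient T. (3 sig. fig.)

Since E < V₀ the interior solution is evanescent with decay constant κ = √(2m(V₀ − E))/ℏ = 2.195.
κw = 2.007, sinh(κw) = 3.652.
Matching ψ, ψ′ at both faces gives T = [1 + V₀² sinh²(κw) / (4E(V₀ − E))]⁻¹ = 1/17.08 = 0.0586.

T = 0.0586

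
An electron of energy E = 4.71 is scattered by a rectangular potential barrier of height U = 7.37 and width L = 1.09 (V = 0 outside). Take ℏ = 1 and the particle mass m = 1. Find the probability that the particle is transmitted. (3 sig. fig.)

E < U: inside the barrier ψ ∝ e^{±κx} with κ = √(2m(U − E))/ℏ = 2.307.
κL = 2.514, sinh(κL) = 6.137.
The exact tunnelling result is T⁻¹ = 1 + U² sinh²(κL) / [4E(U − E)] = 41.82, so T = 0.0239.

T = 0.0239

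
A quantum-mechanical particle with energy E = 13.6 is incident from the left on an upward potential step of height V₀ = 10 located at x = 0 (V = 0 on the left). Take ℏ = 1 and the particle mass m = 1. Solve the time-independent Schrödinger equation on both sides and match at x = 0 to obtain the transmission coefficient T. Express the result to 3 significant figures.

On each side the TISE gives plane waves with k = √(2m(E − V))/ℏ: k₁ = √(2·1·13.6) = 5.215, k₂ = √(2·1·3.6) = 2.683.
Continuity of ψ and ψ′ at the step yields the reflection amplitude r = (k₁ − k₂)/(k₁ + k₂) = 0.3206; thus R = |r|² = 0.1028, T = 0.8972.

T = 0.897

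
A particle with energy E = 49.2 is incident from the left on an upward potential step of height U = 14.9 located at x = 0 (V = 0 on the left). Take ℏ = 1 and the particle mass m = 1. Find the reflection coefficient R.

R = 0.00809

On each side the TISE gives plane waves with k = √(2m(E − V))/ℏ: k₁ = √(2·1·49.2) = 9.920, k₂ = √(2·1·34.3) = 8.283.
Continuity of ψ and ψ′ at the step yields the reflection amplitude r = (k₁ − k₂)/(k₁ + k₂) = 0.08994; thus R = |r|² = 0.008090, T = 0.9919.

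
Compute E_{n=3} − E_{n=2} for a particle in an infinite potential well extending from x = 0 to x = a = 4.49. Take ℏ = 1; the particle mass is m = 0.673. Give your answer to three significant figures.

ΔE = 1.82

E_n = n²π²ℏ²/(2ma²), so ΔE = (3² − 2²) π²ℏ²/(2ma²).
ΔE = 5 × π² / (2 × 0.673 × 4.49²) = 1.819.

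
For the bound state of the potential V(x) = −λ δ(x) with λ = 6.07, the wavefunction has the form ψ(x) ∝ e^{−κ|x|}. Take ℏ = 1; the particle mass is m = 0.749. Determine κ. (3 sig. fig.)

κ = 4.55

Integrating the TISE across x = 0 gives the cusp condition ψ'(0⁺) − ψ'(0⁻) = −(2mλ/ℏ²)ψ(0).
With ψ ∝ e^{−κ|x|} this yields −2κ = −2mλ/ℏ², so κ = mλ/ℏ² = 4.546.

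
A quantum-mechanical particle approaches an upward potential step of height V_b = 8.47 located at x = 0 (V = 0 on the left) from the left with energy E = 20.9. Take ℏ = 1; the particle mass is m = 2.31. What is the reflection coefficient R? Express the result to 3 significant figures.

The wavenumbers are k₁ = √(2mE)/ℏ = 9.826 on the left and k₂ = √(2m(E − V_b))/ℏ = 7.578 on the right.
Matching ψ and ψ′ at x = 0 gives r = (k₁ − k₂)/(k₁ + k₂), so R = r² = 0.01669 and T = 1 − R = 0.9833.

R = 0.0167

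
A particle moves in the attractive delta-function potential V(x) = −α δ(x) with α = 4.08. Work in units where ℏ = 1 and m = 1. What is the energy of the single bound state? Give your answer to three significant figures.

E = -8.32

For x ≠ 0 the bound state is ψ ∝ e^{−κ|x|}; integrating the TISE across the delta gives the cusp condition 2κ = 2mα/ℏ², so κ = 4.080.
Then E = −ℏ²κ²/(2m) = −mα²/(2ℏ²) = -8.323.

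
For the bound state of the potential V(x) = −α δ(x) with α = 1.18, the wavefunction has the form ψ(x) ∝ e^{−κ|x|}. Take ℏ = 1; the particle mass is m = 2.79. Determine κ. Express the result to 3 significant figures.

Integrate −(ℏ²/2m)ψ'' − αδ(x)ψ = Eψ from −ε to +ε: the ψ'' term gives ψ'(0⁺) − ψ'(0⁻) and the δ term gives −(2mα/ℏ²)ψ(0).
With ψ ∝ e^{−κ|x|} this yields −2κ = −2mα/ℏ², so κ = mα/ℏ² = 3.292.

κ = 3.29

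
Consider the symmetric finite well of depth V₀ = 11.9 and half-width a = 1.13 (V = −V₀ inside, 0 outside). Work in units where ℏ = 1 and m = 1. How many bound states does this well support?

N = 4

The dimensionless depth is z₀ = a√(2mV₀)/ℏ = 1.13 × √(23.80) = 5.513.
The even/odd transcendental equations gain one root per π/2 in z₀, giving N = 1 + ⌊2z₀/π⌋ = 1 + ⌊3.510⌋ = 4.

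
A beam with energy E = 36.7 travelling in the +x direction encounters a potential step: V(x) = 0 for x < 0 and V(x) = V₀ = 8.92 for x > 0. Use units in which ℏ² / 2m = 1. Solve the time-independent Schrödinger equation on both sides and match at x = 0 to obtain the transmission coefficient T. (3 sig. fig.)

T = 0.995

The wavenumbers are k₁ = √(2mE)/ℏ = 6.058 on the left and k₂ = √(2m(E − V₀))/ℏ = 5.271 on the right.
Continuity of ψ and ψ′ at the step yields the reflection amplitude r = (k₁ − k₂)/(k₁ + k₂) = 0.06950; thus R = |r|² = 0.004831, T = 0.9952.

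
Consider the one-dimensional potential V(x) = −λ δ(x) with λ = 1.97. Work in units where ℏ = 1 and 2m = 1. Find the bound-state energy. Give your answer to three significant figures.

The bound state is ψ(x) = √κ e^{−κ|x|}. The derivative jump ψ'(0⁺) − ψ'(0⁻) = −(2mλ/ℏ²)ψ(0) fixes κ = mλ/ℏ² = 0.9850.
Then E = −ℏ²κ²/(2m) = −mλ²/(2ℏ²) = -0.9702.

E = -0.970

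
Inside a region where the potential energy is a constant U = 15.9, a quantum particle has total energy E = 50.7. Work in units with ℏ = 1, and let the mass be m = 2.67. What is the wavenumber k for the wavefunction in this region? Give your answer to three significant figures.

k = 13.6

With E > U the solution is oscillatory, ψ ∝ e^{±ikx} with k = √(2m(E − U))/ℏ.
k = √(2 × 2.67 × 34.8) = 13.63.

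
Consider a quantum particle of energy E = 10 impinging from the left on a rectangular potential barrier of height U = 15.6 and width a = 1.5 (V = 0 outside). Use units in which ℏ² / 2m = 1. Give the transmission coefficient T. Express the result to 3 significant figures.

E < U: inside the barrier ψ ∝ e^{±κx} with κ = √(2m(U − E))/ℏ = 2.366.
κa = 3.550, sinh(κa) = 17.39.
The exact tunnelling result is T⁻¹ = 1 + U² sinh²(κa) / [4E(U − E)] = 329.4, so T = 0.00304.

T = 0.00304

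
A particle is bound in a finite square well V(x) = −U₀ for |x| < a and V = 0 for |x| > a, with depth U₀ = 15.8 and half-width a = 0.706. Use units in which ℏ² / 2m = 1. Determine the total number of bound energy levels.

Define the well-strength parameter z₀ = (a/ℏ)√(2mU₀) = 0.706 × √(2·0.5·15.8) = 2.806.
The even/odd transcendental equations gain one root per π/2 in z₀, giving N = 1 + ⌊2z₀/π⌋ = 1 + ⌊1.787⌋ = 2.

N = 2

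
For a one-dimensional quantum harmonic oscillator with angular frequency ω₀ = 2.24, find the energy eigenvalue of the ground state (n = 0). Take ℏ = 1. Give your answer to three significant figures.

Using E_n = (n + ½)ℏω₀: E_0 = 0.5 × 2.24 = 1.120.

E = 1.12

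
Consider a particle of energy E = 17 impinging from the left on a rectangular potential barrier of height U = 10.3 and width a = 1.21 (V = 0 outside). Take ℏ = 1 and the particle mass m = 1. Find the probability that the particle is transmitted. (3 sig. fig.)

E > U: inside the barrier k₂ = √(2m(E − U))/ℏ = 3.661, k₂a = 4.429.
Matching at both interfaces gives T⁻¹ = 1 + U² sin²(k₂a) / [4E(E − U)] = 1.215, hence T = 0.823.

T = 0.823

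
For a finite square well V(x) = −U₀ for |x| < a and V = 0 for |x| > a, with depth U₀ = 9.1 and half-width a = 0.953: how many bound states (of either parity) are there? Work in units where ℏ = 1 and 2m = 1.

The dimensionless depth is z₀ = a√(2mU₀)/ℏ = 0.953 × √(9.100) = 2.875.
A new bound state (alternating even/odd) appears each time z₀ passes a multiple of π/2, so N = ⌊2z₀/π⌋ + 1 = ⌊1.830⌋ + 1 = 2.

N = 2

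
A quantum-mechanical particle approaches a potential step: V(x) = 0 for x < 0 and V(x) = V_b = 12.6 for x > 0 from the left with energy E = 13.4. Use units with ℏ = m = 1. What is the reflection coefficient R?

R = 0.369

On each side the TISE gives plane waves with k = √(2m(E − V))/ℏ: k₁ = √(2·1·13.4) = 5.177, k₂ = √(2·1·0.8) = 1.265.
Matching ψ and ψ′ at x = 0 gives r = (k₁ − k₂)/(k₁ + k₂), so R = r² = 0.3688 and T = 1 − R = 0.6312.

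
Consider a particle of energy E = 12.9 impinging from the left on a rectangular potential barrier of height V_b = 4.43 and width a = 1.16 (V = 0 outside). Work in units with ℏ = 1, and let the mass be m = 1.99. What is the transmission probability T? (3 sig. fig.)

T = 0.992

E > V_b: inside the barrier k₂ = √(2m(E − V_b))/ℏ = 5.806, k₂a = 6.735.
Matching at both interfaces gives T⁻¹ = 1 + V_b² sin²(k₂a) / [4E(E − V_b)] = 1.009, hence T = 0.992.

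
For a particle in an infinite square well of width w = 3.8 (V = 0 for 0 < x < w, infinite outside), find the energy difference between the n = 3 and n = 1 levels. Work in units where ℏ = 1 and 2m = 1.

E_n = n²π²ℏ²/(2mw²), so ΔE = (3² − 1²) π²ℏ²/(2mw²).
ΔE = 8 × π² / (2 × 0.5 × 3.8²) = 5.468.

ΔE = 5.47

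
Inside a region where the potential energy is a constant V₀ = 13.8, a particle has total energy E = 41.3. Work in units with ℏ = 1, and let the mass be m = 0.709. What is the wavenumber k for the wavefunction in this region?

k = 6.24

With E > V₀ the solution is oscillatory, ψ ∝ e^{±ikx} with k = √(2m(E − V₀))/ℏ.
k = √(2 × 0.709 × 27.5) = 6.245.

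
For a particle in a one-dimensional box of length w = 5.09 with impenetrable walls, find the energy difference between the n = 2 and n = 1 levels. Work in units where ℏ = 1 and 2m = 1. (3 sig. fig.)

E_n = n²π²ℏ²/(2mw²), so ΔE = (2² − 1²) π²ℏ²/(2mw²).
ΔE = 3 × π² / (2 × 0.5 × 5.09²) = 1.143.

ΔE = 1.14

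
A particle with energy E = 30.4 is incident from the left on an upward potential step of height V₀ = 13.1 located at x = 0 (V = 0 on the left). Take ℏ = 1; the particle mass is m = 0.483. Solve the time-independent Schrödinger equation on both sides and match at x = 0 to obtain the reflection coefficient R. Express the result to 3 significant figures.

R = 0.0196

The wavenumbers are k₁ = √(2mE)/ℏ = 5.419 on the left and k₂ = √(2m(E − V₀))/ℏ = 4.088 on the right.
Continuity of ψ and ψ′ at the step yields the reflection amplitude r = (k₁ − k₂)/(k₁ + k₂) = 0.1400; thus R = |r|² = 0.01960, T = 0.9804.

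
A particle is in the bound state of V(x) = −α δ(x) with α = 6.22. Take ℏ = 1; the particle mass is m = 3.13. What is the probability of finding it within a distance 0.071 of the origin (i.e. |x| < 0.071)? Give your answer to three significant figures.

The normalised bound state is ψ = √κ e^{−κ|x|} with κ = mα/ℏ² = 19.47.
P(|x| < d) = ∫_{−d}^{d} κ e^{−2κ|x|} dx = 1 − e^{−2κd} = 1 − e^{−2.765} = 0.9370.

P = 0.937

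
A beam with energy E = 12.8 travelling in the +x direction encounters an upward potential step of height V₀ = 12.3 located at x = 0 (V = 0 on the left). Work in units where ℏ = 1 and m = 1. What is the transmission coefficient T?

T = 0.551

The wavenumbers are k₁ = √(2mE)/ℏ = 5.060 on the left and k₂ = √(2m(E − V₀))/ℏ = 1.000 on the right.
Matching ψ and ψ′ at x = 0 gives r = (k₁ − k₂)/(k₁ + k₂), so R = r² = 0.4488 and T = 1 − R = 0.5512.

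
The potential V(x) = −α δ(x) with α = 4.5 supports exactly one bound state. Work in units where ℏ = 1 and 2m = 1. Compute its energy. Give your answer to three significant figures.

E = -5.06

For x ≠ 0 the bound state is ψ ∝ e^{−κ|x|}; integrating the TISE across the delta gives the cusp condition 2κ = 2mα/ℏ², so κ = 2.250.
Then E = −ℏ²κ²/(2m) = −mα²/(2ℏ²) = -5.063.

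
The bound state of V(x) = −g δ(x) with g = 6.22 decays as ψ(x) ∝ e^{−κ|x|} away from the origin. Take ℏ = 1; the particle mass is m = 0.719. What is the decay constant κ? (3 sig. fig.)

κ = 4.47

Integrate −(ℏ²/2m)ψ'' − gδ(x)ψ = Eψ from −ε to +ε: the ψ'' term gives ψ'(0⁺) − ψ'(0⁻) and the δ term gives −(2mg/ℏ²)ψ(0).
With ψ ∝ e^{−κ|x|} this yields −2κ = −2mg/ℏ², so κ = mg/ℏ² = 4.472.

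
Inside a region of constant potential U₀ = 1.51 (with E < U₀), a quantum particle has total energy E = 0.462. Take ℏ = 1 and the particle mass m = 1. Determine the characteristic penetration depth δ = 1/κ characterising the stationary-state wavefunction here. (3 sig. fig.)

Since E < U₀ the TISE in this region is ψ'' = κ²ψ with κ = √(2m(U₀ − E))/ℏ.
κ = √(2 × 1 × 1.048) = 1.448. The penetration depth is δ = 1/κ = 0.691.

δ = 0.691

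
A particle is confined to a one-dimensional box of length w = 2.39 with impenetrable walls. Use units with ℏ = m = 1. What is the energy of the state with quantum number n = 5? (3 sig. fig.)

E = 21.6

The infinite-well eigenfunctions ψ_n = √(2/w) sin(nπx/w) vanish at both walls, giving E_n = n²π²ℏ²/(2mw²).
E_5 = 5² × π² / (2 × 1 × 2.39²) = 21.60.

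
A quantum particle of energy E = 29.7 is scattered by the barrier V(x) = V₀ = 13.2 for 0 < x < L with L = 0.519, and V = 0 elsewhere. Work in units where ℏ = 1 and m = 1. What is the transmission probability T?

E > V₀: inside the barrier k₂ = √(2m(E − V₀))/ℏ = 5.745, k₂L = 2.981.
Matching at both interfaces gives T⁻¹ = 1 + V₀² sin²(k₂L) / [4E(E − V₀)] = 1.002, hence T = 0.998.

T = 0.998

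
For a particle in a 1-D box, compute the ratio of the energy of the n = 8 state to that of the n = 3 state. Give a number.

Since E_n ∝ n², the ratio is (8/3)² = 7.11111.

7.11111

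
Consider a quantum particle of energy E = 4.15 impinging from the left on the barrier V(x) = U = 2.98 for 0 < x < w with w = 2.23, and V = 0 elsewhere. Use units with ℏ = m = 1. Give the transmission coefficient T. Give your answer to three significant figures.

E > U: inside the barrier k₂ = √(2m(E − U))/ℏ = 1.530, k₂w = 3.411.
T = [1 + U² sin²(k₂w) / (4E(E − U))]⁻¹ = 1/1.032 = 0.969.

T = 0.969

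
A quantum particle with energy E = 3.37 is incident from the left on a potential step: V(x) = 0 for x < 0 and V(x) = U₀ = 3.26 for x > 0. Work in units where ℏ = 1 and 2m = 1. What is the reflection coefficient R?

R = 0.482

On each side the TISE gives plane waves with k = √(2m(E − V))/ℏ: k₁ = √(2·½·3.37) = 1.836, k₂ = √(2·½·0.11) = 0.3317.
Matching ψ and ψ′ at x = 0 gives r = (k₁ − k₂)/(k₁ + k₂), so R = r² = 0.4816 and T = 1 − R = 0.5184.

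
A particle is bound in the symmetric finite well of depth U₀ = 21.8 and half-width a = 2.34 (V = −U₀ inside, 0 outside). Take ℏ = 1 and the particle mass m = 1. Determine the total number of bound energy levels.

N = 10

Define the well-strength parameter z₀ = (a/ℏ)√(2mU₀) = 2.34 × √(2·1·21.8) = 15.45.
A new bound state (alternating even/odd) appears each time z₀ passes a multiple of π/2, so N = ⌊2z₀/π⌋ + 1 = ⌊9.836⌋ + 1 = 10.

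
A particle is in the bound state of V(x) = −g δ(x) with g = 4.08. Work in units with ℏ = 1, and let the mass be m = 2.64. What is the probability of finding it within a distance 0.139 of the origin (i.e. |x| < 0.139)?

The normalised bound state is ψ = √κ e^{−κ|x|} with κ = mg/ℏ² = 10.77.
P(|x| < d) = ∫_{−d}^{d} κ e^{−2κ|x|} dx = 1 − e^{−2κd} = 1 − e^{−2.994} = 0.9499.

P = 0.950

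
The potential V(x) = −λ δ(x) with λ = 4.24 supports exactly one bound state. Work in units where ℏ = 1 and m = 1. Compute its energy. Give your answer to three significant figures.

The bound state is ψ(x) = √κ e^{−κ|x|}. The derivative jump ψ'(0⁺) − ψ'(0⁻) = −(2mλ/ℏ²)ψ(0) fixes κ = mλ/ℏ² = 4.240.
Then E = −ℏ²κ²/(2m) = −mλ²/(2ℏ²) = -8.989.

E = -8.99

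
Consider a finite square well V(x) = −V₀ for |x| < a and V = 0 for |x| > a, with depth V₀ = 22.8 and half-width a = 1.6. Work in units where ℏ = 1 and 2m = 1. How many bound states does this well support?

The dimensionless depth is z₀ = a√(2mV₀)/ℏ = 1.6 × √(22.80) = 7.640.
The even/odd transcendental equations gain one root per π/2 in z₀, giving N = 1 + ⌊2z₀/π⌋ = 1 + ⌊4.864⌋ = 5.

N = 5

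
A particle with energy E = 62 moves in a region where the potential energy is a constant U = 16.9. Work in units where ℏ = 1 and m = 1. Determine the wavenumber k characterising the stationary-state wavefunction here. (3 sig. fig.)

With E > U the solution is oscillatory, ψ ∝ e^{±ikx} with k = √(2m(E − U))/ℏ.
k = √(2 × 1 × 45.1) = 9.497.

k = 9.50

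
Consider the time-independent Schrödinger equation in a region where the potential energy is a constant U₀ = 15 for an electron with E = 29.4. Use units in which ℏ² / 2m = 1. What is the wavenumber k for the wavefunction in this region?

With E > U₀ the solution is oscillatory, ψ ∝ e^{±ikx} with k = √(2m(E − U₀))/ℏ.
k = √(2 × 0.5 × 14.4) = 3.795.

k = 3.79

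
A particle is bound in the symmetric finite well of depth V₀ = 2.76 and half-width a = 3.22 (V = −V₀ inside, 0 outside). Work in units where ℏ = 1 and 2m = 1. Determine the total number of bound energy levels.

Define the well-strength parameter z₀ = (a/ℏ)√(2mV₀) = 3.22 × √(2·0.5·2.76) = 5.349.
The even/odd transcendental equations gain one root per π/2 in z₀, giving N = 1 + ⌊2z₀/π⌋ = 1 + ⌊3.406⌋ = 4.

N = 4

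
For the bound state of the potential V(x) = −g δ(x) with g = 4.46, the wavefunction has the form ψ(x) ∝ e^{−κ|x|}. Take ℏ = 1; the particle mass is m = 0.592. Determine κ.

κ = 2.64

Integrating the TISE across x = 0 gives the cusp condition ψ'(0⁺) − ψ'(0⁻) = −(2mg/ℏ²)ψ(0).
With ψ ∝ e^{−κ|x|} this yields −2κ = −2mg/ℏ², so κ = mg/ℏ² = 2.640.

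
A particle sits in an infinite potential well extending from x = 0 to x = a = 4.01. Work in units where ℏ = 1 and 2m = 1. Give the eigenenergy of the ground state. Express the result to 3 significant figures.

E = 0.614

Requiring ψ(0) = ψ(a) = 0 quantises k = nπ/a, hence E_n = ℏ²k²/2m = n²π²ℏ²/(2ma²).
E_1 = 1² × π² / (2 × 0.5 × 4.01²) = 0.6138.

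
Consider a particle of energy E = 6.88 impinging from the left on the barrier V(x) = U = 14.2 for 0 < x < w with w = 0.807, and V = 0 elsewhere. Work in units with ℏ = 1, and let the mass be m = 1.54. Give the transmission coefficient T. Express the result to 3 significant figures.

T = 0.00187

Since E < U the interior solution is evanescent with decay constant κ = √(2m(U − E))/ℏ = 4.748.
κw = 3.832, sinh(κw) = 23.06.
Matching ψ, ψ′ at both faces gives T = [1 + U² sinh²(κw) / (4E(U − E))]⁻¹ = 1/533.4 = 0.00187.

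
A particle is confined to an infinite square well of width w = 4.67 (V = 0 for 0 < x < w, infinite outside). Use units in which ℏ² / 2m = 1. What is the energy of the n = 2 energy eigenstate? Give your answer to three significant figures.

The infinite-well eigenfunctions ψ_n = √(2/w) sin(nπx/w) vanish at both walls, giving E_n = n²π²ℏ²/(2mw²).
E_2 = 2² × π² / (2 × 0.5 × 4.67²) = 1.810.

E = 1.81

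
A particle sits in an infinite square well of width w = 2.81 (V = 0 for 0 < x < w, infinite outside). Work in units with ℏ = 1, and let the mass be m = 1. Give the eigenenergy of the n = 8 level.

E = 40.0

Requiring ψ(0) = ψ(w) = 0 quantises k = nπ/w, hence E_n = ℏ²k²/2m = n²π²ℏ²/(2mw²).
E_8 = 8² × π² / (2 × 1 × 2.81²) = 40.00.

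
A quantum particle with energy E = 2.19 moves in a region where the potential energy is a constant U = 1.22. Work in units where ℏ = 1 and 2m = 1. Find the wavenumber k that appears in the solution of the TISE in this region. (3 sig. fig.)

With E > U the solution is oscillatory, ψ ∝ e^{±ikx} with k = √(2m(E − U))/ℏ.
k = √(2 × 0.5 × 0.97) = 0.9849.

k = 0.985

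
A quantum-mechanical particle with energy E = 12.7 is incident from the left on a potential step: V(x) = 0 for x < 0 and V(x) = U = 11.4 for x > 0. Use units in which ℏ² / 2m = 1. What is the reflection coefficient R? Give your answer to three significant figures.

On each side the TISE gives plane waves with k = √(2m(E − V))/ℏ: k₁ = √(2·½·12.7) = 3.564, k₂ = √(2·½·1.3) = 1.140.
Matching ψ and ψ′ at x = 0 gives r = (k₁ − k₂)/(k₁ + k₂), so R = r² = 0.2655 and T = 1 − R = 0.7345.

R = 0.265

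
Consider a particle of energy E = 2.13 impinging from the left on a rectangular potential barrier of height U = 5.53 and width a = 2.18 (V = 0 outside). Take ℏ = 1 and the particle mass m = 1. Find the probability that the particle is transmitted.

Since E < U the interior solution is evanescent with decay constant κ = √(2m(U − E))/ℏ = 2.608.
κa = 5.685, sinh(κa) = 147.2.
Matching ψ, ψ′ at both faces gives T = [1 + U² sinh²(κa) / (4E(U − E))]⁻¹ = 1/22870 = 0.0000437.

T = 0.0000437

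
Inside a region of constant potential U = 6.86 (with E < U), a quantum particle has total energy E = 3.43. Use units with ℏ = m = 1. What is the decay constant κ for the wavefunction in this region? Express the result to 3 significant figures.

κ = 2.62

Since E < U the TISE in this region is ψ'' = κ²ψ with κ = √(2m(U − E))/ℏ.
κ = √(2 × 1 × 3.43) = 2.619.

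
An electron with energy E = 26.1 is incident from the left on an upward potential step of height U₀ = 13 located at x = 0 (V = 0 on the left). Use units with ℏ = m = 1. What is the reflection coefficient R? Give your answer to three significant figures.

The wavenumbers are k₁ = √(2mE)/ℏ = 7.225 on the left and k₂ = √(2m(E − U₀))/ℏ = 5.119 on the right.
Continuity of ψ and ψ′ at the step yields the reflection amplitude r = (k₁ − k₂)/(k₁ + k₂) = 0.1706; thus R = |r|² = 0.02912, T = 0.9709.

R = 0.0291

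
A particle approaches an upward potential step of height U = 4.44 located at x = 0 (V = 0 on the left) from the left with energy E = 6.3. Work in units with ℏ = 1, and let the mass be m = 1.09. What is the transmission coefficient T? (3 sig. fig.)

T = 0.912

The wavenumbers are k₁ = √(2mE)/ℏ = 3.706 on the left and k₂ = √(2m(E − U))/ℏ = 2.014 on the right.
Continuity of ψ and ψ′ at the step yields the reflection amplitude r = (k₁ − k₂)/(k₁ + k₂) = 0.2959; thus R = |r|² = 0.08754, T = 0.9125.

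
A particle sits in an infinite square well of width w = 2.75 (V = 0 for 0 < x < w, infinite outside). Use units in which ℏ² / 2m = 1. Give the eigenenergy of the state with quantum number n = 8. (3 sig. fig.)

E = 83.5

Requiring ψ(0) = ψ(w) = 0 quantises k = nπ/w, hence E_n = ℏ²k²/2m = n²π²ℏ²/(2mw²).
E_8 = 8² × π² / (2 × 0.5 × 2.75²) = 83.52.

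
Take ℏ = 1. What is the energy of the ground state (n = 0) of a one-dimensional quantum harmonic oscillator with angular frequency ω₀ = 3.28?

The oscillator eigenvalues are E_n = ℏω₀(n + ½), so E_0 = 3.28 × 0.5 = 1.640.

E = 1.64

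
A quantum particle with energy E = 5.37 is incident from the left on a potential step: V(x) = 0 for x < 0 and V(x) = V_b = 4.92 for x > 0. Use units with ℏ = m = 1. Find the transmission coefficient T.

T = 0.696

On each side the TISE gives plane waves with k = √(2m(E − V))/ℏ: k₁ = √(2·1·5.37) = 3.277, k₂ = √(2·1·0.45) = 0.9487.
Matching ψ and ψ′ at x = 0 gives r = (k₁ − k₂)/(k₁ + k₂), so R = r² = 0.3036 and T = 1 − R = 0.6964.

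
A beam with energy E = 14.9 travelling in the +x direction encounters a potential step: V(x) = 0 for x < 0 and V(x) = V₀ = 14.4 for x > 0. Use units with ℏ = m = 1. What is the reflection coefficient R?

R = 0.477

On each side the TISE gives plane waves with k = √(2m(E − V))/ℏ: k₁ = √(2·1·14.9) = 5.459, k₂ = √(2·1·0.5) = 1.000.
Matching ψ and ψ′ at x = 0 gives r = (k₁ − k₂)/(k₁ + k₂), so R = r² = 0.4766 and T = 1 − R = 0.5234.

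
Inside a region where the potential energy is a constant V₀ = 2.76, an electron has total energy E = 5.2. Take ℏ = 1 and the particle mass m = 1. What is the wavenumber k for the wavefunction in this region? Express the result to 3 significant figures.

With E > V₀ the solution is oscillatory, ψ ∝ e^{±ikx} with k = √(2m(E − V₀))/ℏ.
k = √(2 × 1 × 2.44) = 2.209.

k = 2.21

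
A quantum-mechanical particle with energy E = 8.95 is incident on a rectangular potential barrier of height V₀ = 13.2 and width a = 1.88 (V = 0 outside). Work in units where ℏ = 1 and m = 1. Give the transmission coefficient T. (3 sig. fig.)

Since E < V₀ the interior solution is evanescent with decay constant κ = √(2m(V₀ − E))/ℏ = 2.915.
κa = 5.481, sinh(κa) = 120.1.
The exact tunnelling result is T⁻¹ = 1 + V₀² sinh²(κa) / [4E(V₀ − E)] = 16510, so T = 0.0000606.

T = 0.0000606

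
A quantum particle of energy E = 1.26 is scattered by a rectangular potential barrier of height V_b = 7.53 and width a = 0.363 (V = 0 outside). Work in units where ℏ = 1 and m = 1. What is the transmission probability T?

T = 0.167

Since E < V_b the interior solution is evanescent with decay constant κ = √(2m(V_b − E))/ℏ = 3.541.
κa = 1.285, sinh(κa) = 1.670.
Matching ψ, ψ′ at both faces gives T = [1 + V_b² sinh²(κa) / (4E(V_b − E))]⁻¹ = 1/6.003 = 0.167.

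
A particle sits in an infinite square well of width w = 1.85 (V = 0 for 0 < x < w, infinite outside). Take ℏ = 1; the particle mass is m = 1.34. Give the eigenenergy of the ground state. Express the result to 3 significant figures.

Requiring ψ(0) = ψ(w) = 0 quantises k = nπ/w, hence E_n = ℏ²k²/2m = n²π²ℏ²/(2mw²).
E_1 = 1² × π² / (2 × 1.34 × 1.85²) = 1.076.

E = 1.08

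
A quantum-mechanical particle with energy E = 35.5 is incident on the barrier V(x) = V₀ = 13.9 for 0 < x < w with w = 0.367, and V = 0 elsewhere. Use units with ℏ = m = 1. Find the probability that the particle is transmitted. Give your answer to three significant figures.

T = 0.973

Above the barrier the interior wavenumber is k₂ = √(2m(E − V₀))/ℏ = 6.573, giving phase k₂w = 2.412.
Matching at both interfaces gives T⁻¹ = 1 + V₀² sin²(k₂w) / [4E(E − V₀)] = 1.028, hence T = 0.973.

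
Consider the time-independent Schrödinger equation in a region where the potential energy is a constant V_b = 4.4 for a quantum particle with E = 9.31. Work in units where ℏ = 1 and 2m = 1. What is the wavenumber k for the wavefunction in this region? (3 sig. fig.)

k = 2.22

With E > V_b the solution is oscillatory, ψ ∝ e^{±ikx} with k = √(2m(E − V_b))/ℏ.
k = √(2 × 0.5 × 4.91) = 2.216.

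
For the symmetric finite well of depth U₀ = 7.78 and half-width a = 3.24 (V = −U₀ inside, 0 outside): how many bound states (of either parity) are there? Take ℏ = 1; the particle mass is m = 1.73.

Define the well-strength parameter z₀ = (a/ℏ)√(2mU₀) = 3.24 × √(2·1.73·7.78) = 16.81.
The even/odd transcendental equations gain one root per π/2 in z₀, giving N = 1 + ⌊2z₀/π⌋ = 1 + ⌊10.70⌋ = 11.

N = 11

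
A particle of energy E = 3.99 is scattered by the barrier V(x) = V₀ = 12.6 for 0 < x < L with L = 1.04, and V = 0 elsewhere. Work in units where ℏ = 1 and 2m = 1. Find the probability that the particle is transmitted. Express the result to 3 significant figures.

Since E < V₀ the interior solution is evanescent with decay constant κ = √(2m(V₀ − E))/ℏ = 2.934.
κL = 3.052, sinh(κL) = 10.55.
Matching ψ, ψ′ at both faces gives T = [1 + V₀² sinh²(κL) / (4E(V₀ − E))]⁻¹ = 1/129.6 = 0.00771.

T = 0.00771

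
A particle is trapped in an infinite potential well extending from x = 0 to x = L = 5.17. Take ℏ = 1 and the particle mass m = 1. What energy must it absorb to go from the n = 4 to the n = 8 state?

E_n = n²π²ℏ²/(2mL²), so ΔE = (8² − 4²) π²ℏ²/(2mL²).
ΔE = 48 × π² / (2 × 1 × 5.17²) = 8.862.

ΔE = 8.86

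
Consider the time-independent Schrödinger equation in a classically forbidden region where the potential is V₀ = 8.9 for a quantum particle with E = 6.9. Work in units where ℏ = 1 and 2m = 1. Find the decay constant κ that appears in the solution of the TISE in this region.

Since E < V₀ the TISE in this region is ψ'' = κ²ψ with κ = √(2m(V₀ − E))/ℏ.
κ = √(2 × 0.5 × 2) = 1.414.

κ = 1.41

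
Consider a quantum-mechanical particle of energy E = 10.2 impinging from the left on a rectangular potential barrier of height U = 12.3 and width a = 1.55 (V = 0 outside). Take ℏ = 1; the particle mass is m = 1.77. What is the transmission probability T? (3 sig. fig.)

T = 0.000483

Since E < U the interior solution is evanescent with decay constant κ = √(2m(U − E))/ℏ = 2.727.
κa = 4.226, sinh(κa) = 34.22.
Matching ψ, ψ′ at both faces gives T = [1 + U² sinh²(κa) / (4E(U − E))]⁻¹ = 1/2069 = 0.000483.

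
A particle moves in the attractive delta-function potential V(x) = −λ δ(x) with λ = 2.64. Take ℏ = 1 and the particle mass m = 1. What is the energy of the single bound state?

E = -3.48

For x ≠ 0 the bound state is ψ ∝ e^{−κ|x|}; integrating the TISE across the delta gives the cusp condition 2κ = 2mλ/ℏ², so κ = 2.640.
Then E = −ℏ²κ²/(2m) = −mλ²/(2ℏ²) = -3.485.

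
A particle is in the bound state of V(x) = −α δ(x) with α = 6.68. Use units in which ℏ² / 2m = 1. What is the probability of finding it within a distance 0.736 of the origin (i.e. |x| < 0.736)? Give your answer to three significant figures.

The normalised bound state is ψ = √κ e^{−κ|x|} with κ = mα/ℏ² = 3.340.
P(|x| < d) = ∫_{−d}^{d} κ e^{−2κ|x|} dx = 1 − e^{−2κd} = 1 − e^{−4.916} = 0.9927.

P = 0.993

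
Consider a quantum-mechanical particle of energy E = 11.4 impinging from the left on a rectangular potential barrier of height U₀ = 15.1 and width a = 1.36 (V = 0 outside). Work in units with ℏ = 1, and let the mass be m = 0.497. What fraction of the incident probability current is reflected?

R = 0.984

Since E < U₀ the interior solution is evanescent with decay constant κ = √(2m(U₀ − E))/ℏ = 1.918.
κa = 2.608, sinh(κa) = 6.750.
Matching ψ, ψ′ at both faces gives T = [1 + U₀² sinh²(κa) / (4E(U₀ − E))]⁻¹ = 1/62.58 = 0.0160.
R = 1 − T = 0.984.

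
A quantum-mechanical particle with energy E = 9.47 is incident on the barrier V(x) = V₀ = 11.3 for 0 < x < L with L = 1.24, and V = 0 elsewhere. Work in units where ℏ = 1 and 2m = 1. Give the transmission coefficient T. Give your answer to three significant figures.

E < V₀: inside the barrier ψ ∝ e^{±κx} with κ = √(2m(V₀ − E))/ℏ = 1.353.
κL = 1.677, sinh(κL) = 2.582.
Matching ψ, ψ′ at both faces gives T = [1 + V₀² sinh²(κL) / (4E(V₀ − E))]⁻¹ = 1/13.28 = 0.0753.

T = 0.0753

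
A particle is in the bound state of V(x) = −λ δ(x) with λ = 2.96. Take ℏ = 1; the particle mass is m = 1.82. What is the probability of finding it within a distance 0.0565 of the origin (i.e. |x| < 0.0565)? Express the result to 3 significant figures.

The normalised bound state is ψ = √κ e^{−κ|x|} with κ = mλ/ℏ² = 5.387.
P(|x| < d) = ∫_{−d}^{d} κ e^{−2κ|x|} dx = 1 − e^{−2κd} = 1 − e^{−0.6088} = 0.4560.

P = 0.456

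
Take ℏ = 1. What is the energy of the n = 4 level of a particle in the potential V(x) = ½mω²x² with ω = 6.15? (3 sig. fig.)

E = 27.7

Using E_n = (n + ½)ℏω: E_4 = 4.5 × 6.15 = 27.68.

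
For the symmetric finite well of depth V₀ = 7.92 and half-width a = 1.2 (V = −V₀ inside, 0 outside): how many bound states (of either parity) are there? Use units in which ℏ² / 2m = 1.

Define the well-strength parameter z₀ = (a/ℏ)√(2mV₀) = 1.2 × √(2·0.5·7.92) = 3.377.
A new bound state (alternating even/odd) appears each time z₀ passes a multiple of π/2, so N = ⌊2z₀/π⌋ + 1 = ⌊2.150⌋ + 1 = 3.

N = 3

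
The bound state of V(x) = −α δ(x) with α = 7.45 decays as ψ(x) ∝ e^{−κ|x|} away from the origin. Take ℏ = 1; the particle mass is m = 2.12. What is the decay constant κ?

κ = 15.8

Integrating the TISE across x = 0 gives the cusp condition ψ'(0⁺) − ψ'(0⁻) = −(2mα/ℏ²)ψ(0).
With ψ ∝ e^{−κ|x|} this yields −2κ = −2mα/ℏ², so κ = mα/ℏ² = 15.79.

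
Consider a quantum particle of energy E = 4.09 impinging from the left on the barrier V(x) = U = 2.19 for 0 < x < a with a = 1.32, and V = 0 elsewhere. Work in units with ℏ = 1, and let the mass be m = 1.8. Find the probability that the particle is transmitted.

T = 0.986

Above the barrier the interior wavenumber is k₂ = √(2m(E − U))/ℏ = 2.615, giving phase k₂a = 3.452.
T = [1 + U² sin²(k₂a) / (4E(E − U))]⁻¹ = 1/1.014 = 0.986.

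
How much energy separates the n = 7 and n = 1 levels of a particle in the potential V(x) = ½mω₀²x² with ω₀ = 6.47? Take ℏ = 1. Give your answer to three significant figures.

E_n = ℏω₀(n + ½), so ΔE = (7 − 1) ℏω₀ = 6 × 6.47 = 38.82.

ΔE = 38.8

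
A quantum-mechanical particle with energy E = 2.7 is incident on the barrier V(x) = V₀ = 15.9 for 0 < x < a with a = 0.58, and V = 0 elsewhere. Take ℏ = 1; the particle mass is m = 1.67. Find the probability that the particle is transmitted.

T = 0.00102

Since E < V₀ the interior solution is evanescent with decay constant κ = √(2m(V₀ − E))/ℏ = 6.640.
κa = 3.851, sinh(κa) = 23.51.
The exact tunnelling result is T⁻¹ = 1 + V₀² sinh²(κa) / [4E(V₀ − E)] = 981.4, so T = 0.00102.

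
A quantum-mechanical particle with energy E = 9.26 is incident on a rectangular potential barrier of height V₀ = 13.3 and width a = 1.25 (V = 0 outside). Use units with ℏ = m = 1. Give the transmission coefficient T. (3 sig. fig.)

T = 0.00277

E < V₀: inside the barrier ψ ∝ e^{±κx} with κ = √(2m(V₀ − E))/ℏ = 2.843.
κa = 3.553, sinh(κa) = 17.45.
The exact tunnelling result is T⁻¹ = 1 + V₀² sinh²(κa) / [4E(V₀ − E)] = 360.8, so T = 0.00277.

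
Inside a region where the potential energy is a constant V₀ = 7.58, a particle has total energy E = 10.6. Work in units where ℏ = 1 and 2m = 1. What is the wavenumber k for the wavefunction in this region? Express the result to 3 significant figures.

With E > V₀ the solution is oscillatory, ψ ∝ e^{±ikx} with k = √(2m(E − V₀))/ℏ.
k = √(2 × 0.5 × 3.02) = 1.738.

k = 1.74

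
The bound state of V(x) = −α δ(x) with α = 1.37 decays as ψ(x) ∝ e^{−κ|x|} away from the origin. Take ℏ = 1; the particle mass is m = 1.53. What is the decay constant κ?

κ = 2.10

Integrate −(ℏ²/2m)ψ'' − αδ(x)ψ = Eψ from −ε to +ε: the ψ'' term gives ψ'(0⁺) − ψ'(0⁻) and the δ term gives −(2mα/ℏ²)ψ(0).
With ψ ∝ e^{−κ|x|} this yields −2κ = −2mα/ℏ², so κ = mα/ℏ² = 2.096.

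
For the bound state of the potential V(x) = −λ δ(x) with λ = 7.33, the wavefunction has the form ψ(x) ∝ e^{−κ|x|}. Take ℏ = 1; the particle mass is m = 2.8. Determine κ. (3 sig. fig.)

Integrating the TISE across x = 0 gives the cusp condition ψ'(0⁺) − ψ'(0⁻) = −(2mλ/ℏ²)ψ(0).
With ψ ∝ e^{−κ|x|} this yields −2κ = −2mλ/ℏ², so κ = mλ/ℏ² = 20.52.

κ = 20.5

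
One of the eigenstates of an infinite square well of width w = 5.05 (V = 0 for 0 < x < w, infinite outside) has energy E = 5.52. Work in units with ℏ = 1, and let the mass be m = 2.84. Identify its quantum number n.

From E_n = n²π²ℏ²/(2mw²) invert to n = √(2mw²E)/(πℏ).
n = (5.05/π) × √(2 × 2.84 × 5.52) = 9.001 → n = 9.

n = 9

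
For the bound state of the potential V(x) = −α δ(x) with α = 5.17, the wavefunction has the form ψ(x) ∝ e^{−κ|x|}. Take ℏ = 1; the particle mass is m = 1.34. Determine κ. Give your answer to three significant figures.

κ = 6.93

Integrate −(ℏ²/2m)ψ'' − αδ(x)ψ = Eψ from −ε to +ε: the ψ'' term gives ψ'(0⁺) − ψ'(0⁻) and the δ term gives −(2mα/ℏ²)ψ(0).
With ψ ∝ e^{−κ|x|} this yields −2κ = −2mα/ℏ², so κ = mα/ℏ² = 6.928.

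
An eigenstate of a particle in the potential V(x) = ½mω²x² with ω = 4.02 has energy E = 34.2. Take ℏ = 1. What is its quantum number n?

Invert E_n = (n + ½)ℏω: n = E/ℏω − ½ = 8.007, so n = 8.

n = 8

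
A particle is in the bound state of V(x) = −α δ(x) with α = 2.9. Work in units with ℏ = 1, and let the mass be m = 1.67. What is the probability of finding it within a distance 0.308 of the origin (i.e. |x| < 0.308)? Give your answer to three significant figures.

The normalised bound state is ψ = √κ e^{−κ|x|} with κ = mα/ℏ² = 4.843.
P(|x| < d) = ∫_{−d}^{d} κ e^{−2κ|x|} dx = 1 − e^{−2κd} = 1 − e^{−2.983} = 0.9494.

P = 0.949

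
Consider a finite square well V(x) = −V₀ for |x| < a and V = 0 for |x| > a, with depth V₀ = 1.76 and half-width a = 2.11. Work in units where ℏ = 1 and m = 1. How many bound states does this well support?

Define the well-strength parameter z₀ = (a/ℏ)√(2mV₀) = 2.11 × √(2·1·1.76) = 3.959.
A new bound state (alternating even/odd) appears each time z₀ passes a multiple of π/2, so N = ⌊2z₀/π⌋ + 1 = ⌊2.520⌋ + 1 = 3.

N = 3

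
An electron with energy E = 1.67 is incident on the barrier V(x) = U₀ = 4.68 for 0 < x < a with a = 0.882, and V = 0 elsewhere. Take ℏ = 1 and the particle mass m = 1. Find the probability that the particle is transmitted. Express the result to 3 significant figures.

E < U₀: inside the barrier ψ ∝ e^{±κx} with κ = √(2m(U₀ − E))/ℏ = 2.454.
κa = 2.164, sinh(κa) = 4.296.
Matching ψ, ψ′ at both faces gives T = [1 + U₀² sinh²(κa) / (4E(U₀ − E))]⁻¹ = 1/21.10 = 0.0474.

T = 0.0474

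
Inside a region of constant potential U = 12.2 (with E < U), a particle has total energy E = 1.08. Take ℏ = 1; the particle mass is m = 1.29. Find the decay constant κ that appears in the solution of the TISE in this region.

κ = 5.36

Since E < U the TISE in this region is ψ'' = κ²ψ with κ = √(2m(U − E))/ℏ.
κ = √(2 × 1.29 × 11.12) = 5.356.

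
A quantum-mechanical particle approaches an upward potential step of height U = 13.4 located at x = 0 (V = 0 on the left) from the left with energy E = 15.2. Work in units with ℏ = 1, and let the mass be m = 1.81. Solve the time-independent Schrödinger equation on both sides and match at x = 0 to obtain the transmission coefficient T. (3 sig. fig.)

On each side the TISE gives plane waves with k = √(2m(E − V))/ℏ: k₁ = √(2·1.81·15.2) = 7.418, k₂ = √(2·1.81·1.8) = 2.553.
Continuity of ψ and ψ′ at the step yields the reflection amplitude r = (k₁ − k₂)/(k₁ + k₂) = 0.4880; thus R = |r|² = 0.2381, T = 0.7619.

T = 0.762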